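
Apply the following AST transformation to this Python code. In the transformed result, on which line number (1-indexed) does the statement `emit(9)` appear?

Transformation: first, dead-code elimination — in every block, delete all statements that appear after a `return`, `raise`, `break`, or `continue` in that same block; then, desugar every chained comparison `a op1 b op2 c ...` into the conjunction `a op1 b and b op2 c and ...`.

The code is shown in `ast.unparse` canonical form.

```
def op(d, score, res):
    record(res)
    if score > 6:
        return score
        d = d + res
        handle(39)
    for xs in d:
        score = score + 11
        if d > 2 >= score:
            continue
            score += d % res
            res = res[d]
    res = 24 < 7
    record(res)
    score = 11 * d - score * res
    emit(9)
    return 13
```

12

Transformed code:
def op(d, score, res):
    record(res)
    if score > 6:
        return score
    for xs in d:
        score = score + 11
        if d > 2 and 2 >= score:
            continue
    res = 24 < 7
    record(res)
    score = 11 * d - score * res
    emit(9)
    return 13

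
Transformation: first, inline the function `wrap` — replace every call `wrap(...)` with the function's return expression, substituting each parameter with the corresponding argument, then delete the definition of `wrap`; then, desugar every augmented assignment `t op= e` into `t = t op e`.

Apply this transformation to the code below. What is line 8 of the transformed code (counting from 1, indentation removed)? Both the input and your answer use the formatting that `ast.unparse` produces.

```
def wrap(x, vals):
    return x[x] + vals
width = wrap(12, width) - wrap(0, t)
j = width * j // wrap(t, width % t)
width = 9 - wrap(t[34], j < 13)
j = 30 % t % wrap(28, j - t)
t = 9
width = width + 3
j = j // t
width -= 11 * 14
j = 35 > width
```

Transformed code:
width = 12[12] + width - (0[0] + t)
j = width * j // (t[t] + width % t)
width = 9 - (t[34][t[34]] + (j < 13))
j = 30 % t % (28[28] + (j - t))
t = 9
width = width + 3
j = j // t
width = width - 11 * 14
j = 35 > width

width = width - 11 * 14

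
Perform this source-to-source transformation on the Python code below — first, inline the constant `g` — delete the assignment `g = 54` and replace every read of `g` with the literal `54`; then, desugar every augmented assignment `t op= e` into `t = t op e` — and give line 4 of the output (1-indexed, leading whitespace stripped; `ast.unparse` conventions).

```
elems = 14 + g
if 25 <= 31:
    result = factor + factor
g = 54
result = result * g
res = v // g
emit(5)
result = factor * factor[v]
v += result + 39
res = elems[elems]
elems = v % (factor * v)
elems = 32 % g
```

result = result * 54

Transformed code:
elems = 14 + 54
if 25 <= 31:
    result = factor + factor
result = result * 54
res = v // 54
emit(5)
result = factor * factor[v]
v = v + (result + 39)
res = elems[elems]
elems = v % (factor * v)
elems = 32 % 54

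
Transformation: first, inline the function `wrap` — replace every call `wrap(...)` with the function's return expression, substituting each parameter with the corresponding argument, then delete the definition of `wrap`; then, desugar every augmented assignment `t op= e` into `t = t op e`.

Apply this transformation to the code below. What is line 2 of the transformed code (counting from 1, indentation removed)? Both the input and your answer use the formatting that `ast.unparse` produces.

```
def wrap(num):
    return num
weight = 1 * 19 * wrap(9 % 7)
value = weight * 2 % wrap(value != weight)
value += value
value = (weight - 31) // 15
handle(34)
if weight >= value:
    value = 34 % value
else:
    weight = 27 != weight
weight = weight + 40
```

value = weight * 2 % (value != weight)

Transformed code:
weight = 1 * 19 * (9 % 7)
value = weight * 2 % (value != weight)
value = value + value
value = (weight - 31) // 15
handle(34)
if weight >= value:
    value = 34 % value
else:
    weight = 27 != weight
weight = weight + 40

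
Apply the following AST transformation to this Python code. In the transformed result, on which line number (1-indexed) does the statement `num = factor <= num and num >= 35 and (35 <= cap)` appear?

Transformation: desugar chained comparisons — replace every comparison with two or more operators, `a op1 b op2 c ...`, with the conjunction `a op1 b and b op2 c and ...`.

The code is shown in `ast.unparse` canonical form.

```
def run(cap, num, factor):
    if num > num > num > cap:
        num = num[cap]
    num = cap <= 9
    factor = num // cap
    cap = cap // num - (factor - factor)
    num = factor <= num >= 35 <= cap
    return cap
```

Transformed code:
def run(cap, num, factor):
    if num > num and num > num and (num > cap):
        num = num[cap]
    num = cap <= 9
    factor = num // cap
    cap = cap // num - (factor - factor)
    num = factor <= num and num >= 35 and (35 <= cap)
    return cap

7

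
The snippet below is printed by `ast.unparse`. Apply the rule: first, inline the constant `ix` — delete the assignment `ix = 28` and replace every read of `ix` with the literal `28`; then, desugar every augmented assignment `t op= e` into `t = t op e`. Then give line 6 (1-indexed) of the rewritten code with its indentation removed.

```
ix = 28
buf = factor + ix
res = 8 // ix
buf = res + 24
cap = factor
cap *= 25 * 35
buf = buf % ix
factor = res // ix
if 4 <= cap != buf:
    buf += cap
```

Transformed code:
buf = factor + 28
res = 8 // 28
buf = res + 24
cap = factor
cap = cap * (25 * 35)
buf = buf % 28
factor = res // 28
if 4 <= cap != buf:
    buf = buf + cap

buf = buf % 28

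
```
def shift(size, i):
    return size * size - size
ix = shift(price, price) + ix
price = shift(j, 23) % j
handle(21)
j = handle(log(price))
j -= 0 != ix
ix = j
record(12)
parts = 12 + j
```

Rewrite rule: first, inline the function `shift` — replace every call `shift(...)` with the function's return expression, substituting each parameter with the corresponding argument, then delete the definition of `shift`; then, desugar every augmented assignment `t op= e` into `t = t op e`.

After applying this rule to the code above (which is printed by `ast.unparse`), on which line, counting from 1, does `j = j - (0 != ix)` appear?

Transformed code:
ix = price * price - price + ix
price = (j * j - j) % j
handle(21)
j = handle(log(price))
j = j - (0 != ix)
ix = j
record(12)
parts = 12 + j

5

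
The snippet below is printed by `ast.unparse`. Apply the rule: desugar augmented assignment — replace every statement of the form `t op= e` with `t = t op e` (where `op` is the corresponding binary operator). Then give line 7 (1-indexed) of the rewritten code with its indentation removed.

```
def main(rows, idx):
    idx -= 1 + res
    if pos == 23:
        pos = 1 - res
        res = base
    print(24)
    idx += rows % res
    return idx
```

idx = idx + rows % res

Transformed code:
def main(rows, idx):
    idx = idx - (1 + res)
    if pos == 23:
        pos = 1 - res
        res = base
    print(24)
    idx = idx + rows % res
    return idx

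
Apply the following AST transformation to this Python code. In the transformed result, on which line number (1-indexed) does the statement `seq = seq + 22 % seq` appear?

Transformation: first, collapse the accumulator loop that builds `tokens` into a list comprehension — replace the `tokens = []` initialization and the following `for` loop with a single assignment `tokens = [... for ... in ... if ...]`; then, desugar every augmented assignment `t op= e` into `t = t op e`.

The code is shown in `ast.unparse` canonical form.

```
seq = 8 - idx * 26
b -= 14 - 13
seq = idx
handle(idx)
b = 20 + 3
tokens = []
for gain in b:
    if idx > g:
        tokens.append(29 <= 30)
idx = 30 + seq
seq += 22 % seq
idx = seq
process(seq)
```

8

Transformed code:
seq = 8 - idx * 26
b = b - (14 - 13)
seq = idx
handle(idx)
b = 20 + 3
tokens = [29 <= 30 for gain in b if idx > g]
idx = 30 + seq
seq = seq + 22 % seq
idx = seq
process(seq)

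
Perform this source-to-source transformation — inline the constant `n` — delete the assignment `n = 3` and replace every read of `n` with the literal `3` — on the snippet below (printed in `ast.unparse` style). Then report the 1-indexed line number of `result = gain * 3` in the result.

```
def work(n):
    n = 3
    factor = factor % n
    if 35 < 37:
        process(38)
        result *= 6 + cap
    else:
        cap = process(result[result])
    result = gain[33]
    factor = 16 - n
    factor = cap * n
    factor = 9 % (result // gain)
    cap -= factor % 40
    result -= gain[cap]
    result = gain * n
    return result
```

14

Transformed code:
def work(n):
    factor = factor % 3
    if 35 < 37:
        process(38)
        result *= 6 + cap
    else:
        cap = process(result[result])
    result = gain[33]
    factor = 16 - 3
    factor = cap * 3
    factor = 9 % (result // gain)
    cap -= factor % 40
    result -= gain[cap]
    result = gain * 3
    return result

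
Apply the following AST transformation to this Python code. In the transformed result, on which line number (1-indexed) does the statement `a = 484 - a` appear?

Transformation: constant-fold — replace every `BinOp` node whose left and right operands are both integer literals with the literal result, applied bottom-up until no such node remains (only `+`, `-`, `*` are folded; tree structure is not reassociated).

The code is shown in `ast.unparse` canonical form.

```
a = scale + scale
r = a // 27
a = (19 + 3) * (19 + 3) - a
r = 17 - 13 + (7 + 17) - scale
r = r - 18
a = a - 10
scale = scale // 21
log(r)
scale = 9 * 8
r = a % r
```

Transformed code:
a = scale + scale
r = a // 27
a = 484 - a
r = 28 - scale
r = r - 18
a = a - 10
scale = scale // 21
log(r)
scale = 72
r = a % r

3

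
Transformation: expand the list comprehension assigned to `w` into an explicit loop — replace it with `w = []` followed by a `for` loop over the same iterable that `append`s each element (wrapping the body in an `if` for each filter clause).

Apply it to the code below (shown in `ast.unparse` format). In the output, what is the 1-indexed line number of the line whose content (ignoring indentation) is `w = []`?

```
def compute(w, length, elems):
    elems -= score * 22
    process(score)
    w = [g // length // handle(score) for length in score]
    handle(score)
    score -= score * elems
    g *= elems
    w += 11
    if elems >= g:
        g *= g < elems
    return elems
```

4

Transformed code:
def compute(w, length, elems):
    elems -= score * 22
    process(score)
    w = []
    for length in score:
        w.append(g // length // handle(score))
    handle(score)
    score -= score * elems
    g *= elems
    w += 11
    if elems >= g:
        g *= g < elems
    return elems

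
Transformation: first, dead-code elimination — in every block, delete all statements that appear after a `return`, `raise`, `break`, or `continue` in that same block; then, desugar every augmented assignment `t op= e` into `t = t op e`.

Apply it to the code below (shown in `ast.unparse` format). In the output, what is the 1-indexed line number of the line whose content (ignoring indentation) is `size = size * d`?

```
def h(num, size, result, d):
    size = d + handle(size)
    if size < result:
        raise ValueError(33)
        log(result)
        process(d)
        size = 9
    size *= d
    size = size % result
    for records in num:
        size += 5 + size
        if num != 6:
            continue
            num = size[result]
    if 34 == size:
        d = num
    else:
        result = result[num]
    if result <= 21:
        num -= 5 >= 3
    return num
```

Transformed code:
def h(num, size, result, d):
    size = d + handle(size)
    if size < result:
        raise ValueError(33)
    size = size * d
    size = size % result
    for records in num:
        size = size + (5 + size)
        if num != 6:
            continue
    if 34 == size:
        d = num
    else:
        result = result[num]
    if result <= 21:
        num = num - (5 >= 3)
    return num

5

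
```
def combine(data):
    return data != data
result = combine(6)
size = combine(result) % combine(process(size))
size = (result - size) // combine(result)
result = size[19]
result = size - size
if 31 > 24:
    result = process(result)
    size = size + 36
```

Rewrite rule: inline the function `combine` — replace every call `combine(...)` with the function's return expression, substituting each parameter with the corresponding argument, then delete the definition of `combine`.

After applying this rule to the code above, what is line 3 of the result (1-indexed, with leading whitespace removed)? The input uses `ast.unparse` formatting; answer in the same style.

size = (result - size) // (result != result)

Transformed code:
result = 6 != 6
size = (result != result) % (process(size) != process(size))
size = (result - size) // (result != result)
result = size[19]
result = size - size
if 31 > 24:
    result = process(result)
    size = size + 36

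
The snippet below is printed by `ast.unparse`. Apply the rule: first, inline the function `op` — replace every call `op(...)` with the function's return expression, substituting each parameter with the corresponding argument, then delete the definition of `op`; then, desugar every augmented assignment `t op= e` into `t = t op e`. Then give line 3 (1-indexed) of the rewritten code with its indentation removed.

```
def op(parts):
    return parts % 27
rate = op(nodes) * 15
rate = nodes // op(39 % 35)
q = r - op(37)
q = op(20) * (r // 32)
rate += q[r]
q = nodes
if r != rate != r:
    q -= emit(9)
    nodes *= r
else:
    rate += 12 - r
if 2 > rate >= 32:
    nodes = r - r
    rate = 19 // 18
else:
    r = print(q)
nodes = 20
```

q = r - 37 % 27

Transformed code:
rate = nodes % 27 * 15
rate = nodes // (39 % 35 % 27)
q = r - 37 % 27
q = 20 % 27 * (r // 32)
rate = rate + q[r]
q = nodes
if r != rate != r:
    q = q - emit(9)
    nodes = nodes * r
else:
    rate = rate + (12 - r)
if 2 > rate >= 32:
    nodes = r - r
    rate = 19 // 18
else:
    r = print(q)
nodes = 20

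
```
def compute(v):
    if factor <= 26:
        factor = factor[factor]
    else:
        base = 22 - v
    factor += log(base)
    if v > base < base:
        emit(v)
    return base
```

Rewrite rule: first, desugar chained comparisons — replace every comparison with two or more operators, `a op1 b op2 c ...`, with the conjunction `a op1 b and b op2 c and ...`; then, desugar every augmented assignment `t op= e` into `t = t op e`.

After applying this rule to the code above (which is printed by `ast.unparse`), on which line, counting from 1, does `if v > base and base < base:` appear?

7

Transformed code:
def compute(v):
    if factor <= 26:
        factor = factor[factor]
    else:
        base = 22 - v
    factor = factor + log(base)
    if v > base and base < base:
        emit(v)
    return base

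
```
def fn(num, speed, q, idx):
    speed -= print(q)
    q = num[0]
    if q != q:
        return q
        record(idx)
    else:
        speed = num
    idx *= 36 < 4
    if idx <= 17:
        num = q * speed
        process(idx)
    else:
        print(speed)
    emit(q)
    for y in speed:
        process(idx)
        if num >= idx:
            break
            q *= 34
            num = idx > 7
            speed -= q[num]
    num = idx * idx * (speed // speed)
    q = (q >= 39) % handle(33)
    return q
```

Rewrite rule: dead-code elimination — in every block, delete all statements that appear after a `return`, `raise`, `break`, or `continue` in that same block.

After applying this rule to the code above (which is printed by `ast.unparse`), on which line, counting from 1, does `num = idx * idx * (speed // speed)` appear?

19

Transformed code:
def fn(num, speed, q, idx):
    speed -= print(q)
    q = num[0]
    if q != q:
        return q
    else:
        speed = num
    idx *= 36 < 4
    if idx <= 17:
        num = q * speed
        process(idx)
    else:
        print(speed)
    emit(q)
    for y in speed:
        process(idx)
        if num >= idx:
            break
    num = idx * idx * (speed // speed)
    q = (q >= 39) % handle(33)
    return q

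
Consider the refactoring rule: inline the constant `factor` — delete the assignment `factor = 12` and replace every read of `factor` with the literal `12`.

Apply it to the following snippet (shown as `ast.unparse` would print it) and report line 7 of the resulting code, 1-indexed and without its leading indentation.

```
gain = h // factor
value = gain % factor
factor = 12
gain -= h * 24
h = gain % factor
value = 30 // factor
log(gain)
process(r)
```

process(r)

Transformed code:
gain = h // 12
value = gain % 12
gain -= h * 24
h = gain % 12
value = 30 // 12
log(gain)
process(r)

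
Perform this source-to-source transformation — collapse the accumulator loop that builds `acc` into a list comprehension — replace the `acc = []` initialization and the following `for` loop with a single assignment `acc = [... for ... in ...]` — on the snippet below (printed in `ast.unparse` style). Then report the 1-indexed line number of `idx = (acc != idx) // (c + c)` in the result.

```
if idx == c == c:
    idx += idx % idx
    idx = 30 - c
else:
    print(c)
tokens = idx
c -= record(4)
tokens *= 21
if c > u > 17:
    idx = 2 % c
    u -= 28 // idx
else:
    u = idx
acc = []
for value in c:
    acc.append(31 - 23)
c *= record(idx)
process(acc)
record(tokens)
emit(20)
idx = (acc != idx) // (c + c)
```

19

Transformed code:
if idx == c == c:
    idx += idx % idx
    idx = 30 - c
else:
    print(c)
tokens = idx
c -= record(4)
tokens *= 21
if c > u > 17:
    idx = 2 % c
    u -= 28 // idx
else:
    u = idx
acc = [31 - 23 for value in c]
c *= record(idx)
process(acc)
record(tokens)
emit(20)
idx = (acc != idx) // (c + c)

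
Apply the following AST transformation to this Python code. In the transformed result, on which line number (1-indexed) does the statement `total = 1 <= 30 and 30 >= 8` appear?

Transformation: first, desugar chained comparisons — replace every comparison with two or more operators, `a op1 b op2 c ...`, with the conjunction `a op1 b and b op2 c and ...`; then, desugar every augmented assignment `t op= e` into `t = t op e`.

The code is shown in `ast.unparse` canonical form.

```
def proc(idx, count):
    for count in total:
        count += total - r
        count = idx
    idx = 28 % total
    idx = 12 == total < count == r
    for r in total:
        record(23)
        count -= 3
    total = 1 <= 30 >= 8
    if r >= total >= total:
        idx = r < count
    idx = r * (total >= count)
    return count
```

10

Transformed code:
def proc(idx, count):
    for count in total:
        count = count + (total - r)
        count = idx
    idx = 28 % total
    idx = 12 == total and total < count and (count == r)
    for r in total:
        record(23)
        count = count - 3
    total = 1 <= 30 and 30 >= 8
    if r >= total and total >= total:
        idx = r < count
    idx = r * (total >= count)
    return count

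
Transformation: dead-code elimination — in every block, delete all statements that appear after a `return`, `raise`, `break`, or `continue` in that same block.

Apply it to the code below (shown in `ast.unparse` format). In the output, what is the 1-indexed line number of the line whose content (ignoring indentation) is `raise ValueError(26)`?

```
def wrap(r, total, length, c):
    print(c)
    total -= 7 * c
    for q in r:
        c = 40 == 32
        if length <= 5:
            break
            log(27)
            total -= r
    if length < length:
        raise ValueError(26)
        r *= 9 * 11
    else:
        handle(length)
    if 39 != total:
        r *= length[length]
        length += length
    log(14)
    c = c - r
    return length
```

9

Transformed code:
def wrap(r, total, length, c):
    print(c)
    total -= 7 * c
    for q in r:
        c = 40 == 32
        if length <= 5:
            break
    if length < length:
        raise ValueError(26)
    else:
        handle(length)
    if 39 != total:
        r *= length[length]
        length += length
    log(14)
    c = c - r
    return length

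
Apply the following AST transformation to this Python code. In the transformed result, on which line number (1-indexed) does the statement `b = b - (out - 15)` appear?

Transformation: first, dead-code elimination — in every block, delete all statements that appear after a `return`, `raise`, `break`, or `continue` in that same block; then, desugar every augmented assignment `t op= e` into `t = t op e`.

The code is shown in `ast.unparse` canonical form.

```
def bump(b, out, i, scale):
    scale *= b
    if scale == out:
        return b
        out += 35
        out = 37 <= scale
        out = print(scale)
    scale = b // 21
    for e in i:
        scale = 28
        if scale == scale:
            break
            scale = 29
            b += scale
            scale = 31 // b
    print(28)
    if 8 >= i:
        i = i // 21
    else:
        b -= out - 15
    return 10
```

Transformed code:
def bump(b, out, i, scale):
    scale = scale * b
    if scale == out:
        return b
    scale = b // 21
    for e in i:
        scale = 28
        if scale == scale:
            break
    print(28)
    if 8 >= i:
        i = i // 21
    else:
        b = b - (out - 15)
    return 10

14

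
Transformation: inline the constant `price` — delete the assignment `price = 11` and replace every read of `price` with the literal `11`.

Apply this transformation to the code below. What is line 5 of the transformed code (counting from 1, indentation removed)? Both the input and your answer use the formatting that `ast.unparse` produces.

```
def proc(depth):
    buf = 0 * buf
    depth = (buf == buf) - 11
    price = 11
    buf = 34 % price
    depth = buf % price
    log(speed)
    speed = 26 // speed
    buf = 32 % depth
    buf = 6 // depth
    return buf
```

Transformed code:
def proc(depth):
    buf = 0 * buf
    depth = (buf == buf) - 11
    buf = 34 % 11
    depth = buf % 11
    log(speed)
    speed = 26 // speed
    buf = 32 % depth
    buf = 6 // depth
    return buf

depth = buf % 11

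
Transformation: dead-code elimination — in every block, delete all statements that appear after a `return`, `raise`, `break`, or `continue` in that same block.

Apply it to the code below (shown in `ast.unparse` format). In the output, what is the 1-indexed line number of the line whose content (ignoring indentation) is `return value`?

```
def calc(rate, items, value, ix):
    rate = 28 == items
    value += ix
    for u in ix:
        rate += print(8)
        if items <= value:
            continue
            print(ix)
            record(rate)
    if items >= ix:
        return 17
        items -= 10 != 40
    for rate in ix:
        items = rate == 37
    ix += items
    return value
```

Transformed code:
def calc(rate, items, value, ix):
    rate = 28 == items
    value += ix
    for u in ix:
        rate += print(8)
        if items <= value:
            continue
    if items >= ix:
        return 17
    for rate in ix:
        items = rate == 37
    ix += items
    return value

13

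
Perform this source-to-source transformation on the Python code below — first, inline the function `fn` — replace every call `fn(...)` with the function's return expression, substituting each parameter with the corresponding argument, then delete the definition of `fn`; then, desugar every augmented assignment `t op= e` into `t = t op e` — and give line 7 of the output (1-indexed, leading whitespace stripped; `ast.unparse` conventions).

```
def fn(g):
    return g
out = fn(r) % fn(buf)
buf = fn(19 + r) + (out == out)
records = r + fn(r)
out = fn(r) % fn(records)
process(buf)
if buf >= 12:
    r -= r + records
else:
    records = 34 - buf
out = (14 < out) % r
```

r = r - (r + records)

Transformed code:
out = r % buf
buf = 19 + r + (out == out)
records = r + r
out = r % records
process(buf)
if buf >= 12:
    r = r - (r + records)
else:
    records = 34 - buf
out = (14 < out) % r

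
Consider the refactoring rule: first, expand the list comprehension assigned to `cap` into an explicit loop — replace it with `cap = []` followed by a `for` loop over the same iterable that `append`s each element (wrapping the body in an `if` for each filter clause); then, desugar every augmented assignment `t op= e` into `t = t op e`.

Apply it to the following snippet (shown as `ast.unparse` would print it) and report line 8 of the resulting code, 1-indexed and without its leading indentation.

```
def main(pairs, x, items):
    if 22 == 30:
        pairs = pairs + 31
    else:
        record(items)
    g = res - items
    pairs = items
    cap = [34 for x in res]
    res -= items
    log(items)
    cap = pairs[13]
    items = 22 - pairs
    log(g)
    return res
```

cap = []

Transformed code:
def main(pairs, x, items):
    if 22 == 30:
        pairs = pairs + 31
    else:
        record(items)
    g = res - items
    pairs = items
    cap = []
    for x in res:
        cap.append(34)
    res = res - items
    log(items)
    cap = pairs[13]
    items = 22 - pairs
    log(g)
    return res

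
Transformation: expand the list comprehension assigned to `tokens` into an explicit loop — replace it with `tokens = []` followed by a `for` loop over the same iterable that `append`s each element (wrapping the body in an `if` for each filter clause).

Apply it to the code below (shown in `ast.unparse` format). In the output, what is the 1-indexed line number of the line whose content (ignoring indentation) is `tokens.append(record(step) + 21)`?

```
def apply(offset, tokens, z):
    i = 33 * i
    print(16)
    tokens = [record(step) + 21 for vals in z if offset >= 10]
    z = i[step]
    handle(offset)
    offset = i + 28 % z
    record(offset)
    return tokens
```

7

Transformed code:
def apply(offset, tokens, z):
    i = 33 * i
    print(16)
    tokens = []
    for vals in z:
        if offset >= 10:
            tokens.append(record(step) + 21)
    z = i[step]
    handle(offset)
    offset = i + 28 % z
    record(offset)
    return tokens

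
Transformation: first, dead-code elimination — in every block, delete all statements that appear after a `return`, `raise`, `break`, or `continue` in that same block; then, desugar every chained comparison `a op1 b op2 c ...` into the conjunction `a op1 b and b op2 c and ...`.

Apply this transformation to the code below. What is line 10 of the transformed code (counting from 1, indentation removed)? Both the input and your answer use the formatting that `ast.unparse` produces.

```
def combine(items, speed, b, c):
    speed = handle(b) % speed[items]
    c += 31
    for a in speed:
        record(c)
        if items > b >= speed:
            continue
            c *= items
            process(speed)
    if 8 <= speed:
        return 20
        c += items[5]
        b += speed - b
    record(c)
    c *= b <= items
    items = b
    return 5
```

record(c)

Transformed code:
def combine(items, speed, b, c):
    speed = handle(b) % speed[items]
    c += 31
    for a in speed:
        record(c)
        if items > b and b >= speed:
            continue
    if 8 <= speed:
        return 20
    record(c)
    c *= b <= items
    items = b
    return 5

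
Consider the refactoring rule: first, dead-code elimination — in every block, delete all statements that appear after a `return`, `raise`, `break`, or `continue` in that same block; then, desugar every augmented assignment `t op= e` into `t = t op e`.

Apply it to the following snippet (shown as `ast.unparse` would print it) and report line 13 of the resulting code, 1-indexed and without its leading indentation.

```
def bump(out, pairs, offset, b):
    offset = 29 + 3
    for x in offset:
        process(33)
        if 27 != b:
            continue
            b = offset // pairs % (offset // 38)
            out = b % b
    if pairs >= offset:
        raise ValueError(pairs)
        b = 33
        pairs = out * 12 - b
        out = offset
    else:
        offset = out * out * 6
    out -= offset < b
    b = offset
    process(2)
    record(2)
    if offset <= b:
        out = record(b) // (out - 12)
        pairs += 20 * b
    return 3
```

Transformed code:
def bump(out, pairs, offset, b):
    offset = 29 + 3
    for x in offset:
        process(33)
        if 27 != b:
            continue
    if pairs >= offset:
        raise ValueError(pairs)
    else:
        offset = out * out * 6
    out = out - (offset < b)
    b = offset
    process(2)
    record(2)
    if offset <= b:
        out = record(b) // (out - 12)
        pairs = pairs + 20 * b
    return 3

process(2)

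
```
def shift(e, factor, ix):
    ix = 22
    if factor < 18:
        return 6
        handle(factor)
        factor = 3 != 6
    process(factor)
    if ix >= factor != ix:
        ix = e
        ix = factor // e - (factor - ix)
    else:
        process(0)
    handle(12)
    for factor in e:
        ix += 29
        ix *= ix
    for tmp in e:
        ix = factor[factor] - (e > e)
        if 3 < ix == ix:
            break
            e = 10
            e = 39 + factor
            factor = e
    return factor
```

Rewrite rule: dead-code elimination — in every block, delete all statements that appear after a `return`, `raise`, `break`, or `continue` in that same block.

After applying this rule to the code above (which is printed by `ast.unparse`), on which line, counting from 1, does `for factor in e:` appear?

Transformed code:
def shift(e, factor, ix):
    ix = 22
    if factor < 18:
        return 6
    process(factor)
    if ix >= factor != ix:
        ix = e
        ix = factor // e - (factor - ix)
    else:
        process(0)
    handle(12)
    for factor in e:
        ix += 29
        ix *= ix
    for tmp in e:
        ix = factor[factor] - (e > e)
        if 3 < ix == ix:
            break
    return factor

12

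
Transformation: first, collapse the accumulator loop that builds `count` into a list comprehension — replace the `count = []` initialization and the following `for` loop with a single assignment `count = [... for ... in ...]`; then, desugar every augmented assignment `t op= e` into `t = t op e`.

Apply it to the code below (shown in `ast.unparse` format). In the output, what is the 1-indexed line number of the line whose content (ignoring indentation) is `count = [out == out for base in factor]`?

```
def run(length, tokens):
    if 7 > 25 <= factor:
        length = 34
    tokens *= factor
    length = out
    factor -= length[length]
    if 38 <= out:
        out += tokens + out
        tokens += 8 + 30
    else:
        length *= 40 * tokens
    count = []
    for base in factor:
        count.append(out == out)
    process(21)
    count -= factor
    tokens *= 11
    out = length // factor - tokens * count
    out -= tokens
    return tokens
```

12

Transformed code:
def run(length, tokens):
    if 7 > 25 <= factor:
        length = 34
    tokens = tokens * factor
    length = out
    factor = factor - length[length]
    if 38 <= out:
        out = out + (tokens + out)
        tokens = tokens + (8 + 30)
    else:
        length = length * (40 * tokens)
    count = [out == out for base in factor]
    process(21)
    count = count - factor
    tokens = tokens * 11
    out = length // factor - tokens * count
    out = out - tokens
    return tokens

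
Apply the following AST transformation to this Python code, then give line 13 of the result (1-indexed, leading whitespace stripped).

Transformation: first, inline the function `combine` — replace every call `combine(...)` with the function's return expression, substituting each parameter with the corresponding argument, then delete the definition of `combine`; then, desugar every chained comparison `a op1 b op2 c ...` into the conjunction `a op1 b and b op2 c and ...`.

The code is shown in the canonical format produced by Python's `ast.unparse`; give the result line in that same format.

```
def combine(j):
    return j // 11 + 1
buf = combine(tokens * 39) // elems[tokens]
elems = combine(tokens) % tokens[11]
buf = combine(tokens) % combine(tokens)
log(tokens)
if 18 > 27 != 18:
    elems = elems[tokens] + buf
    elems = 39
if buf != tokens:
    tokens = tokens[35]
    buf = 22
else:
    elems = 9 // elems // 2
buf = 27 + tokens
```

Transformed code:
buf = (tokens * 39 // 11 + 1) // elems[tokens]
elems = (tokens // 11 + 1) % tokens[11]
buf = (tokens // 11 + 1) % (tokens // 11 + 1)
log(tokens)
if 18 > 27 and 27 != 18:
    elems = elems[tokens] + buf
    elems = 39
if buf != tokens:
    tokens = tokens[35]
    buf = 22
else:
    elems = 9 // elems // 2
buf = 27 + tokens

buf = 27 + tokens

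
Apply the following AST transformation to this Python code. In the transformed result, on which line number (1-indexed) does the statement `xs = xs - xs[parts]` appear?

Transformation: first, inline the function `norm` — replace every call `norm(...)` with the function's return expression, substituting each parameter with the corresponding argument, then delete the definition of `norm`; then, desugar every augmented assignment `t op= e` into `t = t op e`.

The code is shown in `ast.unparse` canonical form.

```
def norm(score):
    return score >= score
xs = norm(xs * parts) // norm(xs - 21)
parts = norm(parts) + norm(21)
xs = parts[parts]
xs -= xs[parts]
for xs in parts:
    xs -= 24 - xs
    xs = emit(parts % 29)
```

Transformed code:
xs = (xs * parts >= xs * parts) // (xs - 21 >= xs - 21)
parts = (parts >= parts) + (21 >= 21)
xs = parts[parts]
xs = xs - xs[parts]
for xs in parts:
    xs = xs - (24 - xs)
    xs = emit(parts % 29)

4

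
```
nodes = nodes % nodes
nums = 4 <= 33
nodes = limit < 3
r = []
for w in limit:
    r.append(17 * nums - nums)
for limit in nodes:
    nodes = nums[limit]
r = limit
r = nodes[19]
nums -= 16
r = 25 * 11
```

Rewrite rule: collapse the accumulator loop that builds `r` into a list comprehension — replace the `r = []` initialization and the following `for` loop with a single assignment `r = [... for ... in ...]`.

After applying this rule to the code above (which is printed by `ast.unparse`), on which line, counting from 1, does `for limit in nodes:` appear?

5

Transformed code:
nodes = nodes % nodes
nums = 4 <= 33
nodes = limit < 3
r = [17 * nums - nums for w in limit]
for limit in nodes:
    nodes = nums[limit]
r = limit
r = nodes[19]
nums -= 16
r = 25 * 11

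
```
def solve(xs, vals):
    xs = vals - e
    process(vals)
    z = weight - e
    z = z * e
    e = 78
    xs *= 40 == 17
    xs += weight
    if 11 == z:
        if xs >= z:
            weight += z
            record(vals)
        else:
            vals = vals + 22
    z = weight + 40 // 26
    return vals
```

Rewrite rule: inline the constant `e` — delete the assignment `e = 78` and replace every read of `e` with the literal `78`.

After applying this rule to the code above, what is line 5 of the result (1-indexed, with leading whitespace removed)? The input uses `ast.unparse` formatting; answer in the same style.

z = z * 78

Transformed code:
def solve(xs, vals):
    xs = vals - 78
    process(vals)
    z = weight - 78
    z = z * 78
    xs *= 40 == 17
    xs += weight
    if 11 == z:
        if xs >= z:
            weight += z
            record(vals)
        else:
            vals = vals + 22
    z = weight + 40 // 26
    return vals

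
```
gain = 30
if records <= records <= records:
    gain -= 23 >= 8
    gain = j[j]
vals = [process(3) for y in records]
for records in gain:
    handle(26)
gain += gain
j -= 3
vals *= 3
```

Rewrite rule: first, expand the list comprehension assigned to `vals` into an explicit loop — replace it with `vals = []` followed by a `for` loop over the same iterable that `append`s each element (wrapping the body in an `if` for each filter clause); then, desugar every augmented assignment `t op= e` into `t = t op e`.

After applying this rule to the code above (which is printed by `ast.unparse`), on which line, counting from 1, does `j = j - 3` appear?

Transformed code:
gain = 30
if records <= records <= records:
    gain = gain - (23 >= 8)
    gain = j[j]
vals = []
for y in records:
    vals.append(process(3))
for records in gain:
    handle(26)
gain = gain + gain
j = j - 3
vals = vals * 3

11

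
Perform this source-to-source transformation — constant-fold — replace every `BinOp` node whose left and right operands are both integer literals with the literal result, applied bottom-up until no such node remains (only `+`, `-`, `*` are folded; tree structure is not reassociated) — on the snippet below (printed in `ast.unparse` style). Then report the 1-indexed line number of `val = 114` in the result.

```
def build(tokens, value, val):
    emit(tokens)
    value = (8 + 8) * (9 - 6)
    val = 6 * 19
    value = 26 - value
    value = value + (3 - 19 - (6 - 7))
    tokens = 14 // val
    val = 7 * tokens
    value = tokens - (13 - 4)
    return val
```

4

Transformed code:
def build(tokens, value, val):
    emit(tokens)
    value = 48
    val = 114
    value = 26 - value
    value = value + -15
    tokens = 14 // val
    val = 7 * tokens
    value = tokens - 9
    return val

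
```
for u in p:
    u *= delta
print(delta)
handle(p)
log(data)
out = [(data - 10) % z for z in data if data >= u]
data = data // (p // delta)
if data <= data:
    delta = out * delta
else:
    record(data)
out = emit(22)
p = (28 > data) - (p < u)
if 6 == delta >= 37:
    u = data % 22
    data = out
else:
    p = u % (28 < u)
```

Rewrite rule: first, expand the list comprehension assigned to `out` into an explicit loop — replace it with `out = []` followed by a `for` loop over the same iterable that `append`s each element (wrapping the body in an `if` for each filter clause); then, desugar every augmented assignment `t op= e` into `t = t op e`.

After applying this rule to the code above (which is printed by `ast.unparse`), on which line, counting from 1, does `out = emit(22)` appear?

Transformed code:
for u in p:
    u = u * delta
print(delta)
handle(p)
log(data)
out = []
for z in data:
    if data >= u:
        out.append((data - 10) % z)
data = data // (p // delta)
if data <= data:
    delta = out * delta
else:
    record(data)
out = emit(22)
p = (28 > data) - (p < u)
if 6 == delta >= 37:
    u = data % 22
    data = out
else:
    p = u % (28 < u)

15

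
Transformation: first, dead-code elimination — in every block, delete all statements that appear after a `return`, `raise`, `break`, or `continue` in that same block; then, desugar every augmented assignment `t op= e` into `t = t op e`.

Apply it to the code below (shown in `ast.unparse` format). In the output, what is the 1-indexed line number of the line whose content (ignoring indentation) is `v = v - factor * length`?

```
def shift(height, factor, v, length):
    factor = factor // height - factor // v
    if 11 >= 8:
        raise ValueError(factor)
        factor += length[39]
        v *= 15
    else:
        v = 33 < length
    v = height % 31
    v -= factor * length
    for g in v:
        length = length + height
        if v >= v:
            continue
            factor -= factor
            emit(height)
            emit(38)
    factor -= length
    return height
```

Transformed code:
def shift(height, factor, v, length):
    factor = factor // height - factor // v
    if 11 >= 8:
        raise ValueError(factor)
    else:
        v = 33 < length
    v = height % 31
    v = v - factor * length
    for g in v:
        length = length + height
        if v >= v:
            continue
    factor = factor - length
    return height

8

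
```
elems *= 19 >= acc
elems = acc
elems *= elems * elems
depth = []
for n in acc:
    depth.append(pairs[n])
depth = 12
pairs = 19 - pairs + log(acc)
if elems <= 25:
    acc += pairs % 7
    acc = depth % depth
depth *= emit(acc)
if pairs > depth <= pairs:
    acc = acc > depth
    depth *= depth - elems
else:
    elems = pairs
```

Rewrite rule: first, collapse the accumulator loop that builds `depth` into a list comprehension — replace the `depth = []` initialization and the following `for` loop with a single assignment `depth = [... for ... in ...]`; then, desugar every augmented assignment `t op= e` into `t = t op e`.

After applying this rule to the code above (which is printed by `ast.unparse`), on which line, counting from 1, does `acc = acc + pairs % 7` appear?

8

Transformed code:
elems = elems * (19 >= acc)
elems = acc
elems = elems * (elems * elems)
depth = [pairs[n] for n in acc]
depth = 12
pairs = 19 - pairs + log(acc)
if elems <= 25:
    acc = acc + pairs % 7
    acc = depth % depth
depth = depth * emit(acc)
if pairs > depth <= pairs:
    acc = acc > depth
    depth = depth * (depth - elems)
else:
    elems = pairs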